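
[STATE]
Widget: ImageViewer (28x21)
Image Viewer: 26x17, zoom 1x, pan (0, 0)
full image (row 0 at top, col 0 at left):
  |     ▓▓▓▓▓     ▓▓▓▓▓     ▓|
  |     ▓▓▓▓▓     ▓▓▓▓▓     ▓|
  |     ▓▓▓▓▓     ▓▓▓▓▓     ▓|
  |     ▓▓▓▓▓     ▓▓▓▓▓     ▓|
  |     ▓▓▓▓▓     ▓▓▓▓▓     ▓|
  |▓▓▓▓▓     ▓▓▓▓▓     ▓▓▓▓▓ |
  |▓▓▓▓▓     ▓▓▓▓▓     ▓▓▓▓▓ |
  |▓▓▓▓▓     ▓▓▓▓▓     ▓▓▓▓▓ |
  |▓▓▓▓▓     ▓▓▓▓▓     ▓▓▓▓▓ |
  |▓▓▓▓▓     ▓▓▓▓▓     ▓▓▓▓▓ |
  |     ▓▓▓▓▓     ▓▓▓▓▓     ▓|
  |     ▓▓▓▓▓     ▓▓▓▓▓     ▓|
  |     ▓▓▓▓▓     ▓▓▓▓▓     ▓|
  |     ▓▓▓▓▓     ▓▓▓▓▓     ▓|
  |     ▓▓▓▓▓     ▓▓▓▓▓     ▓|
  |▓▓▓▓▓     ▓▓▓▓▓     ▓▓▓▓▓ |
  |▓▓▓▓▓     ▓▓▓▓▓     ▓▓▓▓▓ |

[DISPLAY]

     ▓▓▓▓▓     ▓▓▓▓▓     ▓  
     ▓▓▓▓▓     ▓▓▓▓▓     ▓  
     ▓▓▓▓▓     ▓▓▓▓▓     ▓  
     ▓▓▓▓▓     ▓▓▓▓▓     ▓  
     ▓▓▓▓▓     ▓▓▓▓▓     ▓  
▓▓▓▓▓     ▓▓▓▓▓     ▓▓▓▓▓   
▓▓▓▓▓     ▓▓▓▓▓     ▓▓▓▓▓   
▓▓▓▓▓     ▓▓▓▓▓     ▓▓▓▓▓   
▓▓▓▓▓     ▓▓▓▓▓     ▓▓▓▓▓   
▓▓▓▓▓     ▓▓▓▓▓     ▓▓▓▓▓   
     ▓▓▓▓▓     ▓▓▓▓▓     ▓  
     ▓▓▓▓▓     ▓▓▓▓▓     ▓  
     ▓▓▓▓▓     ▓▓▓▓▓     ▓  
     ▓▓▓▓▓     ▓▓▓▓▓     ▓  
     ▓▓▓▓▓     ▓▓▓▓▓     ▓  
▓▓▓▓▓     ▓▓▓▓▓     ▓▓▓▓▓   
▓▓▓▓▓     ▓▓▓▓▓     ▓▓▓▓▓   
                            
                            
                            
                            


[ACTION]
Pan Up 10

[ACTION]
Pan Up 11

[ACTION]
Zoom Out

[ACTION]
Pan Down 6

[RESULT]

▓▓▓▓▓     ▓▓▓▓▓     ▓▓▓▓▓   
▓▓▓▓▓     ▓▓▓▓▓     ▓▓▓▓▓   
▓▓▓▓▓     ▓▓▓▓▓     ▓▓▓▓▓   
▓▓▓▓▓     ▓▓▓▓▓     ▓▓▓▓▓   
     ▓▓▓▓▓     ▓▓▓▓▓     ▓  
     ▓▓▓▓▓     ▓▓▓▓▓     ▓  
     ▓▓▓▓▓     ▓▓▓▓▓     ▓  
     ▓▓▓▓▓     ▓▓▓▓▓     ▓  
     ▓▓▓▓▓     ▓▓▓▓▓     ▓  
▓▓▓▓▓     ▓▓▓▓▓     ▓▓▓▓▓   
▓▓▓▓▓     ▓▓▓▓▓     ▓▓▓▓▓   
                            
                            
                            
                            
                            
                            
                            
                            
                            
                            


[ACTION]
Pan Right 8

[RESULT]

  ▓▓▓▓▓     ▓▓▓▓▓           
  ▓▓▓▓▓     ▓▓▓▓▓           
  ▓▓▓▓▓     ▓▓▓▓▓           
  ▓▓▓▓▓     ▓▓▓▓▓           
▓▓     ▓▓▓▓▓     ▓          
▓▓     ▓▓▓▓▓     ▓          
▓▓     ▓▓▓▓▓     ▓          
▓▓     ▓▓▓▓▓     ▓          
▓▓     ▓▓▓▓▓     ▓          
  ▓▓▓▓▓     ▓▓▓▓▓           
  ▓▓▓▓▓     ▓▓▓▓▓           
                            
                            
                            
                            
                            
                            
                            
                            
                            
                            


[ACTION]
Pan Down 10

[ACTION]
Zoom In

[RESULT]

▓▓          ▓▓▓▓▓▓▓▓▓▓      
▓▓          ▓▓▓▓▓▓▓▓▓▓      
▓▓          ▓▓▓▓▓▓▓▓▓▓      
▓▓          ▓▓▓▓▓▓▓▓▓▓      
  ▓▓▓▓▓▓▓▓▓▓          ▓▓▓▓▓▓
  ▓▓▓▓▓▓▓▓▓▓          ▓▓▓▓▓▓
  ▓▓▓▓▓▓▓▓▓▓          ▓▓▓▓▓▓
  ▓▓▓▓▓▓▓▓▓▓          ▓▓▓▓▓▓
  ▓▓▓▓▓▓▓▓▓▓          ▓▓▓▓▓▓
  ▓▓▓▓▓▓▓▓▓▓          ▓▓▓▓▓▓
  ▓▓▓▓▓▓▓▓▓▓          ▓▓▓▓▓▓
  ▓▓▓▓▓▓▓▓▓▓          ▓▓▓▓▓▓
  ▓▓▓▓▓▓▓▓▓▓          ▓▓▓▓▓▓
  ▓▓▓▓▓▓▓▓▓▓          ▓▓▓▓▓▓
▓▓          ▓▓▓▓▓▓▓▓▓▓      
▓▓          ▓▓▓▓▓▓▓▓▓▓      
▓▓          ▓▓▓▓▓▓▓▓▓▓      
▓▓          ▓▓▓▓▓▓▓▓▓▓      
                            
                            
                            


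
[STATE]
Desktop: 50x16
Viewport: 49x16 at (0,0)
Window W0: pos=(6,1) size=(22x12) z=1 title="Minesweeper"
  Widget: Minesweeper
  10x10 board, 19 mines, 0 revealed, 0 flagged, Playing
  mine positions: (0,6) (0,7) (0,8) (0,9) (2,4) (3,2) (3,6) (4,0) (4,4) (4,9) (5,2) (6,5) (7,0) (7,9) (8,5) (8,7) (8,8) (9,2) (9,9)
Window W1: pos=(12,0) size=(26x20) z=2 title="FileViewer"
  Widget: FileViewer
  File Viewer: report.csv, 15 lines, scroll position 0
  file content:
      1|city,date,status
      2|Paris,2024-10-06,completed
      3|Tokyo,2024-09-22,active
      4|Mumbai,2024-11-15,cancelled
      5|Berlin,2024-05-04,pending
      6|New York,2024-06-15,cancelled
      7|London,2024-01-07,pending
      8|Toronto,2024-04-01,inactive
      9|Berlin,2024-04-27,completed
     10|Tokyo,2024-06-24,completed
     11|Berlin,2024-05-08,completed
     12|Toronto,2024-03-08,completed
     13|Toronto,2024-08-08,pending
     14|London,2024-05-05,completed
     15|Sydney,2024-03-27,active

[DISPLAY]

            ┏━━━━━━━━━━━━━━━━━━━━━━━━┓           
      ┏━━━━━┃ FileViewer             ┃           
      ┃ Mine┠────────────────────────┨           
      ┠─────┃city,date,status       ▲┃           
      ┃■■■■■┃Paris,2024-10-06,comple█┃           
      ┃■■■■■┃Tokyo,2024-09-22,active░┃           
      ┃■■■■■┃Mumbai,2024-11-15,cance░┃           
      ┃■■■■■┃Berlin,2024-05-04,pendi░┃           
      ┃■■■■■┃New York,2024-06-15,can░┃           
      ┃■■■■■┃London,2024-01-07,pendi░┃           
      ┃■■■■■┃Toronto,2024-04-01,inac░┃           
      ┃■■■■■┃Berlin,2024-04-27,compl░┃           
      ┗━━━━━┃Tokyo,2024-06-24,comple░┃           
            ┃Berlin,2024-05-08,compl░┃           
            ┃Toronto,2024-03-08,comp░┃           
            ┃Toronto,2024-08-08,pend░┃           


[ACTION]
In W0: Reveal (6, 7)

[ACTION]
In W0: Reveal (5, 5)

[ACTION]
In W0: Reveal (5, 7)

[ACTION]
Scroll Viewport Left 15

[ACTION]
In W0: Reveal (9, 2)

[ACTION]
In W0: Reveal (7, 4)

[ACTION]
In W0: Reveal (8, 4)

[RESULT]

            ┏━━━━━━━━━━━━━━━━━━━━━━━━┓           
      ┏━━━━━┃ FileViewer             ┃           
      ┃ Mine┠────────────────────────┨           
      ┠─────┃city,date,status       ▲┃           
      ┃■■■■■┃Paris,2024-10-06,comple█┃           
      ┃■■■■■┃Tokyo,2024-09-22,active░┃           
      ┃■■■■✹┃Mumbai,2024-11-15,cance░┃           
      ┃■■✹■■┃Berlin,2024-05-04,pendi░┃           
      ┃✹■■■✹┃New York,2024-06-15,can░┃           
      ┃■■✹■■┃London,2024-01-07,pendi░┃           
      ┃■■■■■┃Toronto,2024-04-01,inac░┃           
      ┃✹■■■■┃Berlin,2024-04-27,compl░┃           
      ┗━━━━━┃Tokyo,2024-06-24,comple░┃           
            ┃Berlin,2024-05-08,compl░┃           
            ┃Toronto,2024-03-08,comp░┃           
            ┃Toronto,2024-08-08,pend░┃           


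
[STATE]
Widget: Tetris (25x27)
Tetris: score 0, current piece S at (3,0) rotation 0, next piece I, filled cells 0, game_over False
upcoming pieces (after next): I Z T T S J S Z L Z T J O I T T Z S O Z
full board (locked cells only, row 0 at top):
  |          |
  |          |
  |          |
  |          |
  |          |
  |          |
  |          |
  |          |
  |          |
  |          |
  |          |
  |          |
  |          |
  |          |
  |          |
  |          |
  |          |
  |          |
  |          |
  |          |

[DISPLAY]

    ░░    │Next:         
   ░░     │████          
          │              
          │              
          │              
          │              
          │Score:        
          │0             
          │              
          │              
          │              
          │              
          │              
          │              
          │              
          │              
          │              
          │              
          │              
          │              
          │              
          │              
          │              
          │              
          │              
          │              
          │              


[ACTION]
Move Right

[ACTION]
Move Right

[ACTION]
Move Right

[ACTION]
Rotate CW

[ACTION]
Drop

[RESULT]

          │Next:         
      ░   │████          
      ░░  │              
       ░  │              
          │              
          │              
          │Score:        
          │0             
          │              
          │              
          │              
          │              
          │              
          │              
          │              
          │              
          │              
          │              
          │              
          │              
          │              
          │              
          │              
          │              
          │              
          │              
          │              


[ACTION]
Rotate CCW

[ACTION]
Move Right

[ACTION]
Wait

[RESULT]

          │Next:         
          │████          
        ░░│              
       ░░ │              
          │              
          │              
          │Score:        
          │0             
          │              
          │              
          │              
          │              
          │              
          │              
          │              
          │              
          │              
          │              
          │              
          │              
          │              
          │              
          │              
          │              
          │              
          │              
          │              


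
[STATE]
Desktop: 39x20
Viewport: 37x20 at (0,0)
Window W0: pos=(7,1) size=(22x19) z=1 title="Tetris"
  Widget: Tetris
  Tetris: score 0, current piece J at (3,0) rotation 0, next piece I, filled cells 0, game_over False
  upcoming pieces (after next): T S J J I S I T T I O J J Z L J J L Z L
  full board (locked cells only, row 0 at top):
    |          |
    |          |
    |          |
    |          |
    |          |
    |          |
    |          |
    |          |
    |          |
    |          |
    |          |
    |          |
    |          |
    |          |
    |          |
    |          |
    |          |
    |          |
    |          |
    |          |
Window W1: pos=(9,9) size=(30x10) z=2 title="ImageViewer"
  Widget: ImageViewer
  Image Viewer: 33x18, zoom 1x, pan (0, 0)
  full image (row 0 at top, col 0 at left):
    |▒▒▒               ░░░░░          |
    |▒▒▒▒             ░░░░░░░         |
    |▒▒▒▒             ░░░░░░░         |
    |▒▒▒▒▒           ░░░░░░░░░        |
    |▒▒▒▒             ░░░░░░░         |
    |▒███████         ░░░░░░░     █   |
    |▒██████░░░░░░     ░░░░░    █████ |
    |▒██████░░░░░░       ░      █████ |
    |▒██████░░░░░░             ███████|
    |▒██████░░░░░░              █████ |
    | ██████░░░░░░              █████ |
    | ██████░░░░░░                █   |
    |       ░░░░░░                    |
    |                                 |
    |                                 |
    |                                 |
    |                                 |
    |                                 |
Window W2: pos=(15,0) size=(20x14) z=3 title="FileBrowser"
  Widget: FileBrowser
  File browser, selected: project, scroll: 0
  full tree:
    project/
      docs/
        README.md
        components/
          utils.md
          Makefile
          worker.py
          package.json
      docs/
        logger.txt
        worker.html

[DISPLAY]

               ┏━━━━━━━━━━━━━━━━━━┓  
       ┏━━━━━━━┃ FileBrowser      ┃  
       ┃ Tetris┠──────────────────┨  
       ┠───────┃> [-] project/    ┃  
       ┃       ┃    [+] docs/     ┃  
       ┃       ┃    [+] docs/     ┃  
       ┃       ┃                  ┃  
       ┃       ┃                  ┃  
       ┃       ┃                  ┃  
       ┃ ┏━━━━━┃                  ┃━━
       ┃ ┃ Imag┃                  ┃  
       ┃ ┠─────┃                  ┃──
       ┃ ┃▒▒▒  ┃                  ┃  
       ┃ ┃▒▒▒▒ ┗━━━━━━━━━━━━━━━━━━┛  
       ┃ ┃▒▒▒▒             ░░░░░░░   
       ┃ ┃▒▒▒▒▒           ░░░░░░░░░  
       ┃ ┃▒▒▒▒             ░░░░░░░   
       ┃ ┃▒███████         ░░░░░░░   
       ┃ ┗━━━━━━━━━━━━━━━━━━━━━━━━━━━
       ┗━━━━━━━━━━━━━━━━━━━━┛        


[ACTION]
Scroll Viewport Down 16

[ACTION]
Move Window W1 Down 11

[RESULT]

               ┏━━━━━━━━━━━━━━━━━━┓  
       ┏━━━━━━━┃ FileBrowser      ┃  
       ┃ Tetris┠──────────────────┨  
       ┠───────┃> [-] project/    ┃  
       ┃       ┃    [+] docs/     ┃  
       ┃       ┃    [+] docs/     ┃  
       ┃       ┃                  ┃  
       ┃       ┃                  ┃  
       ┃       ┃                  ┃  
       ┃       ┃                  ┃  
       ┃ ┏━━━━━┃                  ┃━━
       ┃ ┃ Imag┃                  ┃  
       ┃ ┠─────┃                  ┃──
       ┃ ┃▒▒▒  ┗━━━━━━━━━━━━━━━━━━┛  
       ┃ ┃▒▒▒▒             ░░░░░░░   
       ┃ ┃▒▒▒▒             ░░░░░░░   
       ┃ ┃▒▒▒▒▒           ░░░░░░░░░  
       ┃ ┃▒▒▒▒             ░░░░░░░   
       ┃ ┃▒███████         ░░░░░░░   
       ┗━┗━━━━━━━━━━━━━━━━━━━━━━━━━━━


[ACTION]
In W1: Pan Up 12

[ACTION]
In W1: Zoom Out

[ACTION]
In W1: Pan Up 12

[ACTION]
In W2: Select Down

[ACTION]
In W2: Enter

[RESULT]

               ┏━━━━━━━━━━━━━━━━━━┓  
       ┏━━━━━━━┃ FileBrowser      ┃  
       ┃ Tetris┠──────────────────┨  
       ┠───────┃  [-] project/    ┃  
       ┃       ┃  > [-] docs/     ┃  
       ┃       ┃      README.md   ┃  
       ┃       ┃      [+] componen┃  
       ┃       ┃    [-] docs/     ┃  
       ┃       ┃      logger.txt  ┃  
       ┃       ┃      worker.html ┃  
       ┃ ┏━━━━━┃                  ┃━━
       ┃ ┃ Imag┃                  ┃  
       ┃ ┠─────┃                  ┃──
       ┃ ┃▒▒▒  ┗━━━━━━━━━━━━━━━━━━┛  
       ┃ ┃▒▒▒▒             ░░░░░░░   
       ┃ ┃▒▒▒▒             ░░░░░░░   
       ┃ ┃▒▒▒▒▒           ░░░░░░░░░  
       ┃ ┃▒▒▒▒             ░░░░░░░   
       ┃ ┃▒███████         ░░░░░░░   
       ┗━┗━━━━━━━━━━━━━━━━━━━━━━━━━━━


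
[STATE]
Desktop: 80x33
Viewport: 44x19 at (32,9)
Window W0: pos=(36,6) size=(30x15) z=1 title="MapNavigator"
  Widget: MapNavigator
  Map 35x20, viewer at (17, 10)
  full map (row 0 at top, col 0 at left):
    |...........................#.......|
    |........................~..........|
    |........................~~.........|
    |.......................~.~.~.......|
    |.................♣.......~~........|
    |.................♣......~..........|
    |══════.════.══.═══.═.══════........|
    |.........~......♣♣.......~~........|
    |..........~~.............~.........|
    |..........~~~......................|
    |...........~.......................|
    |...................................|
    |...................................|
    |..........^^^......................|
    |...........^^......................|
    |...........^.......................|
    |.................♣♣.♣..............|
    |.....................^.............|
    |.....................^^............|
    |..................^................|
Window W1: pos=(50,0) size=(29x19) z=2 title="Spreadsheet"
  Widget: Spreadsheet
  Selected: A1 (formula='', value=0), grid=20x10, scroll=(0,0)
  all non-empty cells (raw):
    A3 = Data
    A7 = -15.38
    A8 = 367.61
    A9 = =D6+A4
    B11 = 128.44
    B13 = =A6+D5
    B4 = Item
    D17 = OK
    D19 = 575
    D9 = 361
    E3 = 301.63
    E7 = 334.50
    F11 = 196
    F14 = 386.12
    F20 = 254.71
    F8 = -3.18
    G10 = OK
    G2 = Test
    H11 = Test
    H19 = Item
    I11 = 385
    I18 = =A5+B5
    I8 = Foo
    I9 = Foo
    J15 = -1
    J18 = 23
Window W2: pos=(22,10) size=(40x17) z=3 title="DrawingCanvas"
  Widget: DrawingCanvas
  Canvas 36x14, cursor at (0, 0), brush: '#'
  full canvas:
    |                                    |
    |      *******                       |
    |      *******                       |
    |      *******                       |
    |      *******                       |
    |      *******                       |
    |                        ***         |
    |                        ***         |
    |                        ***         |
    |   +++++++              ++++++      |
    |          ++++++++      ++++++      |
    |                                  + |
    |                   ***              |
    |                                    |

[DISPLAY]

    ┃.............┃  4        0Item         
━━━━━━━━━━━━━━━━━━━━━━━━━━━━━┓0       0     
anvas                        ┃0       0     
─────────────────────────────┨8       0     
                             ┃1       0     
****                         ┃0       0     
****                         ┃0       0     
****                         ┃0  128.44     
****                         ┃0       0     
****                         ┃━━━━━━━━━━━━━━
               ***           ┃...┃          
               ***           ┃━━━┛          
               ***           ┃              
+              ++++++        ┃              
 ++++++++      ++++++        ┃              
                         +   ┃              
          ***                ┃              
━━━━━━━━━━━━━━━━━━━━━━━━━━━━━┛              
                                            


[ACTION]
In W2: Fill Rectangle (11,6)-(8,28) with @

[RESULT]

    ┃.............┃  4        0Item         
━━━━━━━━━━━━━━━━━━━━━━━━━━━━━┓0       0     
anvas                        ┃0       0     
─────────────────────────────┨8       0     
                             ┃1       0     
****                         ┃0       0     
****                         ┃0       0     
****                         ┃0  128.44     
****                         ┃0       0     
****                         ┃━━━━━━━━━━━━━━
               ***           ┃...┃          
               ***           ┃━━━┛          
@@@@@@@@@@@@@@@@@@@@         ┃              
@@@@@@@@@@@@@@@@@@@@+        ┃              
@@@@@@@@@@@@@@@@@@@@+        ┃              
@@@@@@@@@@@@@@@@@@@@     +   ┃              
          ***                ┃              
━━━━━━━━━━━━━━━━━━━━━━━━━━━━━┛              
                                            


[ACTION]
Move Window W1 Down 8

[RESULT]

    ┃.............┃ Spreadsheet             
━━━━━━━━━━━━━━━━━━━━━━━━━━━━━┓──────────────
anvas                        ┃              
─────────────────────────────┨    B       C 
                             ┃--------------
****                         ┃]       0     
****                         ┃0       0     
****                         ┃        0     
****                         ┃0Item         
****                         ┃0       0     
               ***           ┃0       0     
               ***           ┃8       0     
@@@@@@@@@@@@@@@@@@@@         ┃1       0     
@@@@@@@@@@@@@@@@@@@@+        ┃0       0     
@@@@@@@@@@@@@@@@@@@@+        ┃0       0     
@@@@@@@@@@@@@@@@@@@@     +   ┃0  128.44     
          ***                ┃0       0     
━━━━━━━━━━━━━━━━━━━━━━━━━━━━━┛━━━━━━━━━━━━━━
                                            


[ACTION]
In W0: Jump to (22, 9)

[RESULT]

    ┃.........♣...┃ Spreadsheet             
━━━━━━━━━━━━━━━━━━━━━━━━━━━━━┓──────────────
anvas                        ┃              
─────────────────────────────┨    B       C 
                             ┃--------------
****                         ┃]       0     
****                         ┃0       0     
****                         ┃        0     
****                         ┃0Item         
****                         ┃0       0     
               ***           ┃0       0     
               ***           ┃8       0     
@@@@@@@@@@@@@@@@@@@@         ┃1       0     
@@@@@@@@@@@@@@@@@@@@+        ┃0       0     
@@@@@@@@@@@@@@@@@@@@+        ┃0       0     
@@@@@@@@@@@@@@@@@@@@     +   ┃0  128.44     
          ***                ┃0       0     
━━━━━━━━━━━━━━━━━━━━━━━━━━━━━┛━━━━━━━━━━━━━━
                                            


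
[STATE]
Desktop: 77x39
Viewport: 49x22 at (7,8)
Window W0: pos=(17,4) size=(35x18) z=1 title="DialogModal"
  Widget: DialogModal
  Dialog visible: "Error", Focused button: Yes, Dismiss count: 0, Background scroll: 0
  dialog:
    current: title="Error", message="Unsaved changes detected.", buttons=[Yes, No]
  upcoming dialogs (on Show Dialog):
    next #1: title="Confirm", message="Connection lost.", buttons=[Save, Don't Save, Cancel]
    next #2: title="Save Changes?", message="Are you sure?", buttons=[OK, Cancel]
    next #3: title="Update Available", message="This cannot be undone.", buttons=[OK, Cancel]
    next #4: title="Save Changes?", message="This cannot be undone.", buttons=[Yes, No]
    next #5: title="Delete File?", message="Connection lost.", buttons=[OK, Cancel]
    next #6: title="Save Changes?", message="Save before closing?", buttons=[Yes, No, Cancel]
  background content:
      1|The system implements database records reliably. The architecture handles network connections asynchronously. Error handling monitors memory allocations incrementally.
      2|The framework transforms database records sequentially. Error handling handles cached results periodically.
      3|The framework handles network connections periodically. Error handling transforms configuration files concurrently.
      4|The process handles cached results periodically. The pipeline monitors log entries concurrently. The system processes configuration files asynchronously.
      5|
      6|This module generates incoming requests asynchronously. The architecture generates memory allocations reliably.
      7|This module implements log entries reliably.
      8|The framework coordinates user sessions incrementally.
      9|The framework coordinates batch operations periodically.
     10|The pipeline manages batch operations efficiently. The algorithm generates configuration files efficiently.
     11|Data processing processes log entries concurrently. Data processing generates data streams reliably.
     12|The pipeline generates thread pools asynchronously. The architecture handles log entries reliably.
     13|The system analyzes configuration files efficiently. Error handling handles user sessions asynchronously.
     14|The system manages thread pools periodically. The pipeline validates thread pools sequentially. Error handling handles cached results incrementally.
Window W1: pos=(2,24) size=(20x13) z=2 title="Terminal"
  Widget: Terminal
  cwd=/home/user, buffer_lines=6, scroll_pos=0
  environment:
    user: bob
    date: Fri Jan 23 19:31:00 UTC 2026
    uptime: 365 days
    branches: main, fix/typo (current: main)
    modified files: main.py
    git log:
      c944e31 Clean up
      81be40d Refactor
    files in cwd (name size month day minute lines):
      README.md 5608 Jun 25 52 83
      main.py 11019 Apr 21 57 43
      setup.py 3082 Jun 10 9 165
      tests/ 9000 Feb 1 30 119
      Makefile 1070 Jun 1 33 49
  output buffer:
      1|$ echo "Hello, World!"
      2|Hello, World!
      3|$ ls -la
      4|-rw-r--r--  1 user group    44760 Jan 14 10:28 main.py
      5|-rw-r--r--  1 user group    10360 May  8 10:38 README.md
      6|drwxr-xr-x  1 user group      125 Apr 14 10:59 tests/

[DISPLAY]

          ┃The framework transforms database┃    
          ┃The framework handles network con┃    
          ┃The process handles cached result┃    
          ┃  ┌───────────────────────────┐  ┃    
          ┃Th│           Error           │re┃    
          ┃Th│ Unsaved changes detected. │ie┃    
          ┃Th│         [Yes]  No         │se┃    
          ┃Th└───────────────────────────┘ o┃    
          ┃The pipeline manages batch operat┃    
          ┃Data processing processes log ent┃    
          ┃The pipeline generates thread poo┃    
          ┃The system analyzes configuration┃    
          ┃The system manages thread pools p┃    
          ┗━━━━━━━━━━━━━━━━━━━━━━━━━━━━━━━━━┛    
                                                 
                                                 
━━━━━━━━━━━━━━┓                                  
minal         ┃                                  
──────────────┨                                  
ho "Hello, Wor┃                                  
o, World!     ┃                                  
 -la          ┃                                  


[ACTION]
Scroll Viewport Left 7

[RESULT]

                 ┃The framework transforms databa
                 ┃The framework handles network c
                 ┃The process handles cached resu
                 ┃  ┌───────────────────────────┐
                 ┃Th│           Error           │
                 ┃Th│ Unsaved changes detected. │
                 ┃Th│         [Yes]  No         │
                 ┃Th└───────────────────────────┘
                 ┃The pipeline manages batch oper
                 ┃Data processing processes log e
                 ┃The pipeline generates thread p
                 ┃The system analyzes configurati
                 ┃The system manages thread pools
                 ┗━━━━━━━━━━━━━━━━━━━━━━━━━━━━━━━
                                                 
                                                 
  ┏━━━━━━━━━━━━━━━━━━┓                           
  ┃ Terminal         ┃                           
  ┠──────────────────┨                           
  ┃$ echo "Hello, Wor┃                           
  ┃Hello, World!     ┃                           
  ┃$ ls -la          ┃                           


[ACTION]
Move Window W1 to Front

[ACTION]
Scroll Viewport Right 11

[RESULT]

      ┃The framework transforms database┃        
      ┃The framework handles network con┃        
      ┃The process handles cached result┃        
      ┃  ┌───────────────────────────┐  ┃        
      ┃Th│           Error           │re┃        
      ┃Th│ Unsaved changes detected. │ie┃        
      ┃Th│         [Yes]  No         │se┃        
      ┃Th└───────────────────────────┘ o┃        
      ┃The pipeline manages batch operat┃        
      ┃Data processing processes log ent┃        
      ┃The pipeline generates thread poo┃        
      ┃The system analyzes configuration┃        
      ┃The system manages thread pools p┃        
      ┗━━━━━━━━━━━━━━━━━━━━━━━━━━━━━━━━━┛        
                                                 
                                                 
━━━━━━━━━━┓                                      
l         ┃                                      
──────────┨                                      
Hello, Wor┃                                      
orld!     ┃                                      
          ┃                                      


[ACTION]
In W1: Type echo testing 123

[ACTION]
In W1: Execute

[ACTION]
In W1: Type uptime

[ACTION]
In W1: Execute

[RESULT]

      ┃The framework transforms database┃        
      ┃The framework handles network con┃        
      ┃The process handles cached result┃        
      ┃  ┌───────────────────────────┐  ┃        
      ┃Th│           Error           │re┃        
      ┃Th│ Unsaved changes detected. │ie┃        
      ┃Th│         [Yes]  No         │se┃        
      ┃Th└───────────────────────────┘ o┃        
      ┃The pipeline manages batch operat┃        
      ┃Data processing processes log ent┃        
      ┃The pipeline generates thread poo┃        
      ┃The system analyzes configuration┃        
      ┃The system manages thread pools p┃        
      ┗━━━━━━━━━━━━━━━━━━━━━━━━━━━━━━━━━┛        
                                                 
                                                 
━━━━━━━━━━┓                                      
l         ┃                                      
──────────┨                                      
          ┃                                      
--  1 user┃                                      
--  1 user┃                                      


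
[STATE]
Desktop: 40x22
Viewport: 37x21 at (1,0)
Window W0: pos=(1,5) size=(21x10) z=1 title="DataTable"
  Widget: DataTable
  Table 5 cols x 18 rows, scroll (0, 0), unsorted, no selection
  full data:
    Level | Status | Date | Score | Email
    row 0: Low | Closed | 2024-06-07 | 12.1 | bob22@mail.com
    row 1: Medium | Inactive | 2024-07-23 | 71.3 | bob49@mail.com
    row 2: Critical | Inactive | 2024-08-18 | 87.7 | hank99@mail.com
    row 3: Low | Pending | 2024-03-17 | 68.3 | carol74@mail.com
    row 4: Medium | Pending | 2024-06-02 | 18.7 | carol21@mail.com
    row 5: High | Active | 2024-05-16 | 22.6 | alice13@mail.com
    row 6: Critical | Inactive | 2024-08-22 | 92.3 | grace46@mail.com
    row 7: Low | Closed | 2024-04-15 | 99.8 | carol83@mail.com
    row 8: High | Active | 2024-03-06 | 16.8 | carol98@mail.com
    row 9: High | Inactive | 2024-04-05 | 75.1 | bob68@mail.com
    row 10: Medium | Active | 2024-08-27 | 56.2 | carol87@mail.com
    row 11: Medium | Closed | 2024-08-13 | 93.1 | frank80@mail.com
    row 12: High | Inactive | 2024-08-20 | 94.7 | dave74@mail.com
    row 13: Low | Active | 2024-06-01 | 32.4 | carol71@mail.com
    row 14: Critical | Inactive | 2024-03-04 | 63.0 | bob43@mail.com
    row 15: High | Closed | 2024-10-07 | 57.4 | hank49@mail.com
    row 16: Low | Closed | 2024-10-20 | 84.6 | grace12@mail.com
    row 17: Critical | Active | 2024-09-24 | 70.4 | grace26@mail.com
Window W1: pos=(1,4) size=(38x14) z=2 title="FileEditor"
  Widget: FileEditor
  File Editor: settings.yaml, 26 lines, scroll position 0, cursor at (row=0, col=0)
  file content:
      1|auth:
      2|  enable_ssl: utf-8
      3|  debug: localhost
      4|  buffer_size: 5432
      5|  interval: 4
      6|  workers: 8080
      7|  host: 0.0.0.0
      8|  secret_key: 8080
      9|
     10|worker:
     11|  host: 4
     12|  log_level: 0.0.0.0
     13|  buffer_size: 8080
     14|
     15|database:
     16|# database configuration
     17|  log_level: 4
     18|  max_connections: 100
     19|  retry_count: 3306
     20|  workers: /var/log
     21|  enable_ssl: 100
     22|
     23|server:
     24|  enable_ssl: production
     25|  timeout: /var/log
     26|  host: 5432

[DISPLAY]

                                     
                                     
                                     
                                     
┏━━━━━━━━━━━━━━━━━━━━━━━━━━━━━━━━━━━━
┃ FileEditor                         
┠────────────────────────────────────
┃█uth:                              ▲
┃  enable_ssl: utf-8                █
┃  debug: localhost                 ░
┃  buffer_size: 5432                ░
┃  interval: 4                      ░
┃  workers: 8080                    ░
┃  host: 0.0.0.0                    ░
┃  secret_key: 8080                 ░
┃                                   ░
┃worker:                            ▼
┗━━━━━━━━━━━━━━━━━━━━━━━━━━━━━━━━━━━━
                                     
                                     
                                     


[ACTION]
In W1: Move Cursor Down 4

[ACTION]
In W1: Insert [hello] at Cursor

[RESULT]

                                     
                                     
                                     
                                     
┏━━━━━━━━━━━━━━━━━━━━━━━━━━━━━━━━━━━━
┃ FileEditor                         
┠────────────────────────────────────
┃auth:                              ▲
┃  enable_ssl: utf-8                █
┃  debug: localhost                 ░
┃  buffer_size: 5432                ░
┃hello█ interval: 4                 ░
┃  workers: 8080                    ░
┃  host: 0.0.0.0                    ░
┃  secret_key: 8080                 ░
┃                                   ░
┃worker:                            ▼
┗━━━━━━━━━━━━━━━━━━━━━━━━━━━━━━━━━━━━
                                     
                                     
                                     


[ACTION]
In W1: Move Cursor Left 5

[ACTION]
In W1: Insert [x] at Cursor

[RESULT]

                                     
                                     
                                     
                                     
┏━━━━━━━━━━━━━━━━━━━━━━━━━━━━━━━━━━━━
┃ FileEditor                         
┠────────────────────────────────────
┃auth:                              ▲
┃  enable_ssl: utf-8                █
┃  debug: localhost                 ░
┃  buffer_size: 5432                ░
┃x█ello  interval: 4                ░
┃  workers: 8080                    ░
┃  host: 0.0.0.0                    ░
┃  secret_key: 8080                 ░
┃                                   ░
┃worker:                            ▼
┗━━━━━━━━━━━━━━━━━━━━━━━━━━━━━━━━━━━━
                                     
                                     
                                     


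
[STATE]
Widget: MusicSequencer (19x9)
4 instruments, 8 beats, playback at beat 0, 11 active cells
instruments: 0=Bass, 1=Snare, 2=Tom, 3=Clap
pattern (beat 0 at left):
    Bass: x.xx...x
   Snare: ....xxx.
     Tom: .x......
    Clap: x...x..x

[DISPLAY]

      ▼1234567     
  Bass█·██···█     
 Snare····███·     
   Tom·█······     
  Clap█···█··█     
                   
                   
                   
                   


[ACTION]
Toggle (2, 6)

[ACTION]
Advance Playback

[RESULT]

      0▼234567     
  Bass█·██···█     
 Snare····███·     
   Tom·█····█·     
  Clap█···█··█     
                   
                   
                   
                   


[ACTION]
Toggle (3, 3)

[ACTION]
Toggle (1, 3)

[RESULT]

      0▼234567     
  Bass█·██···█     
 Snare···████·     
   Tom·█····█·     
  Clap█··██··█     
                   
                   
                   
                   


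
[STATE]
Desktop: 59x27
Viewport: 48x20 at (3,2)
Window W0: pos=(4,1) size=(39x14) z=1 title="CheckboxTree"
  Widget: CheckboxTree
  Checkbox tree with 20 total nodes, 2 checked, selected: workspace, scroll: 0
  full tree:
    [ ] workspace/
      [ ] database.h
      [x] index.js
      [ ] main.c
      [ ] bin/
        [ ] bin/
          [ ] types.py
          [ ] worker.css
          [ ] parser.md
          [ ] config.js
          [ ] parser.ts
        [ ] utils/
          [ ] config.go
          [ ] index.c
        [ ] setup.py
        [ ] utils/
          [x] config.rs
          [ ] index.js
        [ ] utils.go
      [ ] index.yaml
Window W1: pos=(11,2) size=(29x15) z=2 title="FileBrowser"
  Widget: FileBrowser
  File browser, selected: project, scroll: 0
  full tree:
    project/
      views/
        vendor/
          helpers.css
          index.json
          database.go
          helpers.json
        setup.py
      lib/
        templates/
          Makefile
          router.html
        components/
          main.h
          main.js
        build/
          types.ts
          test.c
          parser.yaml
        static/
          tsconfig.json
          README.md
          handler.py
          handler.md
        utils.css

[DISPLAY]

 ┃ Check┏━━━━━━━━━━━━━━━━━━━━━━━━━━━┓  ┃        
 ┠──────┃ FileBrowser               ┃──┨        
 ┃>[-] w┠───────────────────────────┨  ┃        
 ┃   [ ]┃> [-] project/             ┃  ┃        
 ┃   [x]┃    [+] views/             ┃  ┃        
 ┃   [ ]┃    [+] lib/               ┃  ┃        
 ┃   [-]┃                           ┃  ┃        
 ┃     [┃                           ┃  ┃        
 ┃      ┃                           ┃  ┃        
 ┃      ┃                           ┃  ┃        
 ┃      ┃                           ┃  ┃        
 ┃      ┃                           ┃  ┃        
 ┗━━━━━━┃                           ┃━━┛        
        ┃                           ┃           
        ┗━━━━━━━━━━━━━━━━━━━━━━━━━━━┛           
                                                
                                                
                                                
                                                
                                                


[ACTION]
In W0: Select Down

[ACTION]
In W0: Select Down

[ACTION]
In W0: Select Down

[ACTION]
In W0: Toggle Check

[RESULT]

 ┃ Check┏━━━━━━━━━━━━━━━━━━━━━━━━━━━┓  ┃        
 ┠──────┃ FileBrowser               ┃──┨        
 ┃ [-] w┠───────────────────────────┨  ┃        
 ┃   [ ]┃> [-] project/             ┃  ┃        
 ┃   [x]┃    [+] views/             ┃  ┃        
 ┃>  [x]┃    [+] lib/               ┃  ┃        
 ┃   [-]┃                           ┃  ┃        
 ┃     [┃                           ┃  ┃        
 ┃      ┃                           ┃  ┃        
 ┃      ┃                           ┃  ┃        
 ┃      ┃                           ┃  ┃        
 ┃      ┃                           ┃  ┃        
 ┗━━━━━━┃                           ┃━━┛        
        ┃                           ┃           
        ┗━━━━━━━━━━━━━━━━━━━━━━━━━━━┛           
                                                
                                                
                                                
                                                
                                                
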